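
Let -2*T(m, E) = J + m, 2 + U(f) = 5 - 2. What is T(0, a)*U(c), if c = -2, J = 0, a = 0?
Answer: 0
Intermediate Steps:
U(f) = 1 (U(f) = -2 + (5 - 2) = -2 + 3 = 1)
T(m, E) = -m/2 (T(m, E) = -(0 + m)/2 = -m/2)
T(0, a)*U(c) = -½*0*1 = 0*1 = 0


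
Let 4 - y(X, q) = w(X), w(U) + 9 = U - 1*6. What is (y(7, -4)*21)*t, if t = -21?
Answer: -5292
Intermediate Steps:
w(U) = -15 + U (w(U) = -9 + (U - 1*6) = -9 + (U - 6) = -9 + (-6 + U) = -15 + U)
y(X, q) = 19 - X (y(X, q) = 4 - (-15 + X) = 4 + (15 - X) = 19 - X)
(y(7, -4)*21)*t = ((19 - 1*7)*21)*(-21) = ((19 - 7)*21)*(-21) = (12*21)*(-21) = 252*(-21) = -5292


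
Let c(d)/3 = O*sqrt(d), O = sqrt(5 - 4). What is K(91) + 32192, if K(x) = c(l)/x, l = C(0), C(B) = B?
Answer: 32192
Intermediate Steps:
O = 1 (O = sqrt(1) = 1)
l = 0
c(d) = 3*sqrt(d) (c(d) = 3*(1*sqrt(d)) = 3*sqrt(d))
K(x) = 0 (K(x) = (3*sqrt(0))/x = (3*0)/x = 0/x = 0)
K(91) + 32192 = 0 + 32192 = 32192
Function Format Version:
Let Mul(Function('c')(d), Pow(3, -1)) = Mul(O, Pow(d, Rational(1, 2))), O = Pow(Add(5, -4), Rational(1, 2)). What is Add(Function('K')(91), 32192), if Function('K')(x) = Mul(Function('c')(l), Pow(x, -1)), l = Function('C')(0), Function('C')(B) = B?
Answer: 32192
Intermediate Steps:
O = 1 (O = Pow(1, Rational(1, 2)) = 1)
l = 0
Function('c')(d) = Mul(3, Pow(d, Rational(1, 2))) (Function('c')(d) = Mul(3, Mul(1, Pow(d, Rational(1, 2)))) = Mul(3, Pow(d, Rational(1, 2))))
Function('K')(x) = 0 (Function('K')(x) = Mul(Mul(3, Pow(0, Rational(1, 2))), Pow(x, -1)) = Mul(Mul(3, 0), Pow(x, -1)) = Mul(0, Pow(x, -1)) = 0)
Add(Function('K')(91), 32192) = Add(0, 32192) = 32192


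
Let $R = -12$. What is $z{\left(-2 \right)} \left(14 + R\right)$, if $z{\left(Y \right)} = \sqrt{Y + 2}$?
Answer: $0$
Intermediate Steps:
$z{\left(Y \right)} = \sqrt{2 + Y}$
$z{\left(-2 \right)} \left(14 + R\right) = \sqrt{2 - 2} \left(14 - 12\right) = \sqrt{0} \cdot 2 = 0 \cdot 2 = 0$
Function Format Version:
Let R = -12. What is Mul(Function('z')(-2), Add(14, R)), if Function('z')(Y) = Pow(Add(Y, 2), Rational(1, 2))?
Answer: 0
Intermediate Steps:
Function('z')(Y) = Pow(Add(2, Y), Rational(1, 2))
Mul(Function('z')(-2), Add(14, R)) = Mul(Pow(Add(2, -2), Rational(1, 2)), Add(14, -12)) = Mul(Pow(0, Rational(1, 2)), 2) = Mul(0, 2) = 0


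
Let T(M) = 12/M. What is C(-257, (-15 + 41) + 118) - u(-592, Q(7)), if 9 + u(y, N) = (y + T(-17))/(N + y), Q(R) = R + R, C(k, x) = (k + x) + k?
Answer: -1778631/4913 ≈ -362.03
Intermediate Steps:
C(k, x) = x + 2*k
Q(R) = 2*R
u(y, N) = -9 + (-12/17 + y)/(N + y) (u(y, N) = -9 + (y + 12/(-17))/(N + y) = -9 + (y + 12*(-1/17))/(N + y) = -9 + (y - 12/17)/(N + y) = -9 + (-12/17 + y)/(N + y))
C(-257, (-15 + 41) + 118) - u(-592, Q(7)) = (((-15 + 41) + 118) + 2*(-257)) - (-12/17 - 18*7 - 8*(-592))/(2*7 - 592) = ((26 + 118) - 514) - (-12/17 - 9*14 + 4736)/(14 - 592) = (144 - 514) - (-12/17 - 126 + 4736)/(-578) = -370 - (-1)*78358/(578*17) = -370 - 1*(-39179/4913) = -370 + 39179/4913 = -1778631/4913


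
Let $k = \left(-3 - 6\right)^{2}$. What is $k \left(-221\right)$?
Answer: $-17901$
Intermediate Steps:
$k = 81$ ($k = \left(-9\right)^{2} = 81$)
$k \left(-221\right) = 81 \left(-221\right) = -17901$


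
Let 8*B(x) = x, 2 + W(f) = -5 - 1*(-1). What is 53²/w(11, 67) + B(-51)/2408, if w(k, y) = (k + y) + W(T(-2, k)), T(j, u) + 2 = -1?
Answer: 6763613/173376 ≈ 39.011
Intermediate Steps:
T(j, u) = -3 (T(j, u) = -2 - 1 = -3)
W(f) = -6 (W(f) = -2 + (-5 - 1*(-1)) = -2 + (-5 + 1) = -2 - 4 = -6)
B(x) = x/8
w(k, y) = -6 + k + y (w(k, y) = (k + y) - 6 = -6 + k + y)
53²/w(11, 67) + B(-51)/2408 = 53²/(-6 + 11 + 67) + ((⅛)*(-51))/2408 = 2809/72 - 51/8*1/2408 = 2809*(1/72) - 51/19264 = 2809/72 - 51/19264 = 6763613/173376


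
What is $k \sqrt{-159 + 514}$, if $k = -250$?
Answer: $- 250 \sqrt{355} \approx -4710.4$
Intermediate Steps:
$k \sqrt{-159 + 514} = - 250 \sqrt{-159 + 514} = - 250 \sqrt{355}$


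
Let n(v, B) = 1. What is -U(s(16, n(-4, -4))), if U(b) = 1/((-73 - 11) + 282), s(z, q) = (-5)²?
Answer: -1/198 ≈ -0.0050505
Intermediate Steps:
s(z, q) = 25
U(b) = 1/198 (U(b) = 1/(-84 + 282) = 1/198)
-U(s(16, n(-4, -4))) = -1*1/198 = -1/198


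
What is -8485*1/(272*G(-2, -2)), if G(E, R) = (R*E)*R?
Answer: 8485/2176 ≈ 3.8994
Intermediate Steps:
G(E, R) = E*R² (G(E, R) = (E*R)*R = E*R²)
-8485*1/(272*G(-2, -2)) = -8485/((-16*(-17)*(-2*(-2)²))) = -8485/((-(-272)*(-2*4))) = -8485/((-(-272)*(-8))) = -8485/((-1*2176)) = -8485/(-2176) = -8485*(-1/2176) = 8485/2176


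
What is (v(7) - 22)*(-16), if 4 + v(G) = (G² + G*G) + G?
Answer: -1264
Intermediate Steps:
v(G) = -4 + G + 2*G² (v(G) = -4 + ((G² + G*G) + G) = -4 + ((G² + G²) + G) = -4 + (2*G² + G) = -4 + (G + 2*G²) = -4 + G + 2*G²)
(v(7) - 22)*(-16) = ((-4 + 7 + 2*7²) - 22)*(-16) = ((-4 + 7 + 2*49) - 22)*(-16) = ((-4 + 7 + 98) - 22)*(-16) = (101 - 22)*(-16) = 79*(-16) = -1264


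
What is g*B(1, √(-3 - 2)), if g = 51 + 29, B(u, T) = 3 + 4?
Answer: 560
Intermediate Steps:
B(u, T) = 7
g = 80
g*B(1, √(-3 - 2)) = 80*7 = 560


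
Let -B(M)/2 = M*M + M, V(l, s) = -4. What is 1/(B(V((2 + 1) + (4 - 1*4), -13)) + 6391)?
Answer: 1/6367 ≈ 0.00015706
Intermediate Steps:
B(M) = -2*M - 2*M**2 (B(M) = -2*(M*M + M) = -2*(M**2 + M) = -2*(M + M**2) = -2*M - 2*M**2)
1/(B(V((2 + 1) + (4 - 1*4), -13)) + 6391) = 1/(-2*(-4)*(1 - 4) + 6391) = 1/(-2*(-4)*(-3) + 6391) = 1/(-24 + 6391) = 1/6367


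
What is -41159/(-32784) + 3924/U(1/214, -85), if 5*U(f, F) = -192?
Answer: -827239/8196 ≈ -100.93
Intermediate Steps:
U(f, F) = -192/5 (U(f, F) = (1/5)*(-192) = -192/5)
-41159/(-32784) + 3924/U(1/214, -85) = -41159/(-32784) + 3924/(-192/5) = -41159*(-1/32784) + 3924*(-5/192) = 41159/32784 - 1635/16 = -827239/8196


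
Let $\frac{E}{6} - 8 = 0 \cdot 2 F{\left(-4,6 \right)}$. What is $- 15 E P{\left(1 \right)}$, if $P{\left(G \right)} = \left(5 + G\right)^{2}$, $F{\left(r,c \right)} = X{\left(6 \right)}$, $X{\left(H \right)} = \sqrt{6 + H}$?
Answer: $-25920$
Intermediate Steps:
$F{\left(r,c \right)} = 2 \sqrt{3}$ ($F{\left(r,c \right)} = \sqrt{6 + 6} = \sqrt{12} = 2 \sqrt{3}$)
$E = 48$ ($E = 48 + 6 \cdot 0 \cdot 2 \cdot 2 \sqrt{3} = 48 + 6 \cdot 0 \cdot 2 \sqrt{3} = 48 + 6 \cdot 0 = 48 + 0 = 48$)
$- 15 E P{\left(1 \right)} = \left(-15\right) 48 \left(5 + 1\right)^{2} = - 720 \cdot 6^{2} = \left(-720\right) 36 = -25920$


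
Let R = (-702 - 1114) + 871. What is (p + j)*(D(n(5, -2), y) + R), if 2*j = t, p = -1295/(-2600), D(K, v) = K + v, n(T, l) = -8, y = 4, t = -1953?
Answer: 37049033/40 ≈ 9.2623e+5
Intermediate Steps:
p = 259/520 (p = -1295*(-1/2600) = 259/520 ≈ 0.49808)
j = -1953/2 (j = (½)*(-1953) = -1953/2 ≈ -976.50)
R = -945 (R = -1816 + 871 = -945)
(p + j)*(D(n(5, -2), y) + R) = (259/520 - 1953/2)*((-8 + 4) - 945) = -507521*(-4 - 945)/520 = -507521/520*(-949) = 37049033/40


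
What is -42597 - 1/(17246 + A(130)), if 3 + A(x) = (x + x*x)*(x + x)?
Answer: -189345496672/4445043 ≈ -42597.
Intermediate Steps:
A(x) = -3 + 2*x*(x + x²) (A(x) = -3 + (x + x*x)*(x + x) = -3 + (x + x²)*(2*x) = -3 + 2*x*(x + x²))
-42597 - 1/(17246 + A(130)) = -42597 - 1/(17246 + (-3 + 2*130² + 2*130³)) = -42597 - 1/(17246 + (-3 + 2*16900 + 2*2197000)) = -42597 - 1/(17246 + (-3 + 33800 + 4394000)) = -42597 - 1/(17246 + 4427797) = -42597 - 1/4445043 = -189345496672/4445043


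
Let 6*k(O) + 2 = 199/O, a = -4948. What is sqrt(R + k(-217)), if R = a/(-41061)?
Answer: I*sqrt(116126031772086)/17820474 ≈ 0.60471*I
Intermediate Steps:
k(O) = -1/3 + 199/(6*O) (k(O) = -1/3 + (199/O)/6 = -1/3 + 199/(6*O))
R = 4948/41061 (R = -4948/(-41061) = -4948*(-1/41061) = 4948/41061 ≈ 0.12050)
sqrt(R + k(-217)) = sqrt(4948/41061 + (1/6)*(199 - 2*(-217))/(-217)) = sqrt(4948/41061 + (1/6)*(-1/217)*(199 + 434)) = sqrt(4948/41061 + (1/6)*(-1/217)*633) = sqrt(4948/41061 - 211/434) = sqrt(-6516439/17820474) = I*sqrt(116126031772086)/17820474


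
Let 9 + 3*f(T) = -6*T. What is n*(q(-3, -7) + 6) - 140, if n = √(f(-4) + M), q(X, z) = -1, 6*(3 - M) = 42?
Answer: -135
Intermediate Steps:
M = -4 (M = 3 - ⅙*42 = 3 - 7 = -4)
f(T) = -3 - 2*T (f(T) = -3 + (-6*T)/3 = -3 - 2*T)
n = 1 (n = √((-3 - 2*(-4)) - 4) = √((-3 + 8) - 4) = √(5 - 4) = √1 = 1)
n*(q(-3, -7) + 6) - 140 = 1*(-1 + 6) - 140 = 1*5 - 140 = 5 - 140 = -135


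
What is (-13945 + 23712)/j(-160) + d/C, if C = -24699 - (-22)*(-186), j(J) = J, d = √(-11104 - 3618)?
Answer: -9767/160 - I*√14722/28791 ≈ -61.044 - 0.0042143*I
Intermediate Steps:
d = I*√14722 (d = √(-14722) = I*√14722 ≈ 121.33*I)
C = -28791 (C = -24699 - 1*4092 = -24699 - 4092 = -28791)
(-13945 + 23712)/j(-160) + d/C = (-13945 + 23712)/(-160) + (I*√14722)/(-28791) = 9767*(-1/160) + (I*√14722)*(-1/28791) = -9767/160 - I*√14722/28791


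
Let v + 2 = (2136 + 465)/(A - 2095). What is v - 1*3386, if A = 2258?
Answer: -549643/163 ≈ -3372.0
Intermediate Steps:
v = 2275/163 (v = -2 + (2136 + 465)/(2258 - 2095) = -2 + 2601/163 = 2275/163 ≈ 13.957)
v - 1*3386 = 2275/163 - 1*3386 = 2275/163 - 3386 = -549643/163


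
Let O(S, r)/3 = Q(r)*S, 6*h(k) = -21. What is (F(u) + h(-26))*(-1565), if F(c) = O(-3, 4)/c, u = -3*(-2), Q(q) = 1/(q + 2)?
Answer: 23475/4 ≈ 5868.8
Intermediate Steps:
h(k) = -7/2 (h(k) = (⅙)*(-21) = -7/2)
Q(q) = 1/(2 + q)
O(S, r) = 3*S/(2 + r) (O(S, r) = 3*(S/(2 + r)) = 3*S/(2 + r))
u = 6
F(c) = -3/(2*c) (F(c) = (3*(-3)/(2 + 4))/c = (3*(-3)/6)/c = (3*(-3)*(⅙))/c = -3/(2*c))
(F(u) + h(-26))*(-1565) = (-3/2/6 - 7/2)*(-1565) = (-3/2*⅙ - 7/2)*(-1565) = (-¼ - 7/2)*(-1565) = -15/4*(-1565) = 23475/4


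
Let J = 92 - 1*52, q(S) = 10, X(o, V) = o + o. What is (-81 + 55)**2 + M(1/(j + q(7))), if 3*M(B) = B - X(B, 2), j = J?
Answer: 101399/150 ≈ 675.99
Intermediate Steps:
X(o, V) = 2*o
J = 40 (J = 92 - 52 = 40)
j = 40
M(B) = -B/3 (M(B) = (B - 2*B)/3 = (-B)/3 = -B/3)
(-81 + 55)**2 + M(1/(j + q(7))) = (-81 + 55)**2 - 1/(3*(40 + 10)) = (-26)**2 - 1/3/50 = 676 - 1/3*1/50 = 676 - 1/150 = 101399/150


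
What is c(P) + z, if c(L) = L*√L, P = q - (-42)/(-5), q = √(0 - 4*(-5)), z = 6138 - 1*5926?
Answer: 212 - 2*I*√10*(21 - 5*√5)^(3/2)/25 ≈ 212.0 - 7.7846*I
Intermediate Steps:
z = 212 (z = 6138 - 5926 = 212)
q = 2*√5 (q = √(0 + 20) = √20 = 2*√5 ≈ 4.4721)
P = -42/5 + 2*√5 (P = 2*√5 - (-42)/(-5) = 2*√5 - (-42)*(-1)/5 = 2*√5 - 7*6/5 = 2*√5 - 42/5 = -42/5 + 2*√5 ≈ -3.9279)
c(L) = L^(3/2)
c(P) + z = (-42/5 + 2*√5)^(3/2) + 212 = 212 + (-42/5 + 2*√5)^(3/2)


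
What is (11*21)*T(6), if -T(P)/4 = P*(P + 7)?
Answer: -72072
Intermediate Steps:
T(P) = -4*P*(7 + P) (T(P) = -4*P*(P + 7) = -4*P*(7 + P))
(11*21)*T(6) = (11*21)*(-4*6*(7 + 6)) = 231*(-4*6*13) = 231*(-312) = -72072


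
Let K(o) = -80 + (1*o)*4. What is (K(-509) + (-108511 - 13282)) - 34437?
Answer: -158346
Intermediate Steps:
K(o) = -80 + 4*o (K(o) = -80 + o*4 = -80 + 4*o)
(K(-509) + (-108511 - 13282)) - 34437 = ((-80 + 4*(-509)) + (-108511 - 13282)) - 34437 = ((-80 - 2036) - 121793) - 34437 = (-2116 - 121793) - 34437 = -123909 - 34437 = -158346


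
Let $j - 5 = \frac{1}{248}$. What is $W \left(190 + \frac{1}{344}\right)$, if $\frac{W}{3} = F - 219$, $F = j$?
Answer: $- \frac{10406320893}{85312} \approx -1.2198 \cdot 10^{5}$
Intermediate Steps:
$j = \frac{1241}{248}$ ($j = 5 + \frac{1}{248} = \frac{1241}{248} \approx 5.004$)
$F = \frac{1241}{248} \approx 5.004$
$W = - \frac{159213}{248}$ ($W = 3 \left(\frac{1241}{248} - 219\right) = 3 \left(- \frac{53071}{248}\right) = - \frac{159213}{248} \approx -641.99$)
$W \left(190 + \frac{1}{344}\right) = - \frac{159213 \left(190 + \frac{1}{344}\right)}{248} = \left(- \frac{159213}{248}\right) \frac{65361}{344} = - \frac{10406320893}{85312}$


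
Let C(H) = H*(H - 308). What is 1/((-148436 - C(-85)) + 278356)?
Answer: 1/96515 ≈ 1.0361e-5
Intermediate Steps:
C(H) = H*(-308 + H)
1/((-148436 - C(-85)) + 278356) = 1/((-148436 - (-85)*(-308 - 85)) + 278356) = 1/((-148436 - (-85)*(-393)) + 278356) = 1/((-148436 - 1*33405) + 278356) = 1/((-148436 - 33405) + 278356) = 1/(-181841 + 278356) = 1/96515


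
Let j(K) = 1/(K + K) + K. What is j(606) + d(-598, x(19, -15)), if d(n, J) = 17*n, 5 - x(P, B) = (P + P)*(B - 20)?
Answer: -11586719/1212 ≈ -9560.0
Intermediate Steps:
x(P, B) = 5 - 2*P*(-20 + B) (x(P, B) = 5 - (P + P)*(B - 20) = 5 - 2*P*(-20 + B))
j(K) = K + 1/(2*K) (j(K) = 1/(2*K) + K = K + 1/(2*K))
j(606) + d(-598, x(19, -15)) = (606 + (1/2)/606) + 17*(-598) = (606 + (1/2)*(1/606)) - 10166 = (606 + 1/1212) - 10166 = 734473/1212 - 10166 = -11586719/1212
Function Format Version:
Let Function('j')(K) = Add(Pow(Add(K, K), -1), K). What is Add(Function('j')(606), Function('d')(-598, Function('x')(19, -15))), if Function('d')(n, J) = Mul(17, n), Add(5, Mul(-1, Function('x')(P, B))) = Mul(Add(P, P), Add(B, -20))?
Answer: Rational(-11586719, 1212) ≈ -9560.0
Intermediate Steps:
Function('x')(P, B) = Add(5, Mul(-2, P, Add(-20, B))) (Function('x')(P, B) = Add(5, Mul(-1, Mul(Add(P, P), Add(B, -20)))) = Add(5, Mul(-1, Mul(Mul(2, P), Add(-20, B)))) = Add(5, Mul(-1, Mul(2, P, Add(-20, B)))) = Add(5, Mul(-2, P, Add(-20, B))))
Function('j')(K) = Add(K, Mul(Rational(1, 2), Pow(K, -1))) (Function('j')(K) = Add(Pow(Mul(2, K), -1), K) = Add(Mul(Rational(1, 2), Pow(K, -1)), K) = Add(K, Mul(Rational(1, 2), Pow(K, -1))))
Add(Function('j')(606), Function('d')(-598, Function('x')(19, -15))) = Add(Add(606, Mul(Rational(1, 2), Pow(606, -1))), Mul(17, -598)) = Add(Add(606, Mul(Rational(1, 2), Rational(1, 606))), -10166) = Add(Add(606, Rational(1, 1212)), -10166) = Add(Rational(734473, 1212), -10166) = Rational(-11586719, 1212)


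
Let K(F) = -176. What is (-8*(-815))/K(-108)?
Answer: -815/22 ≈ -37.045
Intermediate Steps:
(-8*(-815))/K(-108) = -8*(-815)/(-176) = 6520*(-1/176) = -815/22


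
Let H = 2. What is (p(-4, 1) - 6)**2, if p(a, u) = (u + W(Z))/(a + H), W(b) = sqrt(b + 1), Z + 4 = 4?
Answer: 49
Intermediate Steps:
Z = 0 (Z = -4 + 4 = 0)
W(b) = sqrt(1 + b)
p(a, u) = (1 + u)/(2 + a) (p(a, u) = (u + sqrt(1 + 0))/(a + 2) = (u + sqrt(1))/(2 + a) = (u + 1)/(2 + a) = (1 + u)/(2 + a))
(p(-4, 1) - 6)**2 = ((1 + 1)/(2 - 4) - 6)**2 = (2/(-2) - 6)**2 = (-1/2*2 - 6)**2 = (-1 - 6)**2 = (-7)**2 = 49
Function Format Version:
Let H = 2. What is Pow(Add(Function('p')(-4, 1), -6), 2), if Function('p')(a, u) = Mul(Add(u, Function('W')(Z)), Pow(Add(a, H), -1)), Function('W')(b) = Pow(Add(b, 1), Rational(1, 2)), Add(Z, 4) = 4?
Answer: 49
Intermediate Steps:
Z = 0 (Z = Add(-4, 4) = 0)
Function('W')(b) = Pow(Add(1, b), Rational(1, 2))
Function('p')(a, u) = Mul(Pow(Add(2, a), -1), Add(1, u)) (Function('p')(a, u) = Mul(Add(u, Pow(Add(1, 0), Rational(1, 2))), Pow(Add(a, 2), -1)) = Mul(Add(u, Pow(1, Rational(1, 2))), Pow(Add(2, a), -1)) = Mul(Add(u, 1), Pow(Add(2, a), -1)) = Mul(Add(1, u), Pow(Add(2, a), -1)) = Mul(Pow(Add(2, a), -1), Add(1, u)))
Pow(Add(Function('p')(-4, 1), -6), 2) = Pow(Add(Mul(Pow(Add(2, -4), -1), Add(1, 1)), -6), 2) = Pow(Add(Mul(Pow(-2, -1), 2), -6), 2) = Pow(Add(Mul(Rational(-1, 2), 2), -6), 2) = Pow(Add(-1, -6), 2) = Pow(-7, 2) = 49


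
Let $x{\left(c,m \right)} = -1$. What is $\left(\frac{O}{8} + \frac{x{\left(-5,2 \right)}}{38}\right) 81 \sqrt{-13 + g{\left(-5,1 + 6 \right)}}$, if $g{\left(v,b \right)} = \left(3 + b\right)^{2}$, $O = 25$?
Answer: $\frac{38151 \sqrt{87}}{152} \approx 2341.1$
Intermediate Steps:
$\left(\frac{O}{8} + \frac{x{\left(-5,2 \right)}}{38}\right) 81 \sqrt{-13 + g{\left(-5,1 + 6 \right)}} = \left(\frac{25}{8} - \frac{1}{38}\right) 81 \sqrt{-13 + \left(3 + \left(1 + 6\right)\right)^{2}} = \left(25 \cdot \frac{1}{8} - \frac{1}{38}\right) 81 \sqrt{-13 + \left(3 + 7\right)^{2}} = \left(\frac{25}{8} - \frac{1}{38}\right) 81 \sqrt{-13 + 10^{2}} = \frac{471}{152} \cdot 81 \sqrt{-13 + 100} = \frac{38151 \sqrt{87}}{152}$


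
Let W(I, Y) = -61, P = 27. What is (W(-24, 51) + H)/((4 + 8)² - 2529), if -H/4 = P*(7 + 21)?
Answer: 617/477 ≈ 1.2935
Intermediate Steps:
H = -3024 (H = -108*(7 + 21) = -108*28 = -4*756 = -3024)
(W(-24, 51) + H)/((4 + 8)² - 2529) = (-61 - 3024)/((4 + 8)² - 2529) = -3085/(12² - 2529) = -3085/(144 - 2529) = -3085/(-2385) = -3085*(-1/2385) = 617/477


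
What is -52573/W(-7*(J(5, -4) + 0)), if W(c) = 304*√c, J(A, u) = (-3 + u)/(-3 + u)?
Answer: 2767*I*√7/112 ≈ 65.364*I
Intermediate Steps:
J(A, u) = 1
-52573/W(-7*(J(5, -4) + 0)) = -52573*(-I*√7/(2128*√(1 + 0))) = -52573*(-I*√7/2128) = -(-2767)*I*√7/112 = 2767*I*√7/112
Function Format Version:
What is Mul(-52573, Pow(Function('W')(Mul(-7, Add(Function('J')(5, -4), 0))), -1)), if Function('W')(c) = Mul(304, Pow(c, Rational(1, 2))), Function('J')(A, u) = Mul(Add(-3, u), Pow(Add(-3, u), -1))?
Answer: Mul(Rational(2767, 112), I, Pow(7, Rational(1, 2))) ≈ Mul(65.364, I)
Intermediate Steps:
Function('J')(A, u) = 1
Mul(-52573, Pow(Function('W')(Mul(-7, Add(Function('J')(5, -4), 0))), -1)) = Mul(-52573, Pow(Mul(304, Pow(Mul(-7, Add(1, 0)), Rational(1, 2))), -1)) = Mul(-52573, Pow(Mul(304, Pow(Mul(-7, 1), Rational(1, 2))), -1)) = Mul(-52573, Pow(Mul(304, Pow(-7, Rational(1, 2))), -1)) = Mul(-52573, Pow(Mul(304, Mul(I, Pow(7, Rational(1, 2)))), -1)) = Mul(-52573, Pow(Mul(304, I, Pow(7, Rational(1, 2))), -1)) = Mul(-52573, Mul(Rational(-1, 2128), I, Pow(7, Rational(1, 2)))) = Mul(Rational(2767, 112), I, Pow(7, Rational(1, 2)))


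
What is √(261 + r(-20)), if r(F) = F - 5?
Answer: 2*√59 ≈ 15.362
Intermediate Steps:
r(F) = -5 + F
√(261 + r(-20)) = √(261 + (-5 - 20)) = √(261 - 25) = √236 = 2*√59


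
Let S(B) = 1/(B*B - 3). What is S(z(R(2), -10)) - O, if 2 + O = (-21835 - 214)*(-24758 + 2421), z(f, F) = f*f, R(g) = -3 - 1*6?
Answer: -3229870815137/6558 ≈ -4.9251e+8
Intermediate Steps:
R(g) = -9 (R(g) = -3 - 6 = -9)
z(f, F) = f**2
S(B) = 1/(-3 + B**2) (S(B) = 1/(B**2 - 3) = 1/(-3 + B**2))
O = 492508511 (O = -2 + (-21835 - 214)*(-24758 + 2421) = -2 - 22049*(-22337) = -2 + 492508513 = 492508511)
S(z(R(2), -10)) - O = 1/(-3 + ((-9)**2)**2) - 1*492508511 = 1/(-3 + 81**2) - 492508511 = 1/(-3 + 6561) - 492508511 = 1/6558 - 492508511 = -3229870815137/6558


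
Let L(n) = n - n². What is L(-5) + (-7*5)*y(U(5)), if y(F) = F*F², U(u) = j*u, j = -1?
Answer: 4345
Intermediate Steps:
U(u) = -u
y(F) = F³
L(-5) + (-7*5)*y(U(5)) = -5*(1 - 1*(-5)) + (-7*5)*(-1*5)³ = -5*(1 + 5) - 35*(-5)³ = -5*6 - 35*(-125) = -30 + 4375 = 4345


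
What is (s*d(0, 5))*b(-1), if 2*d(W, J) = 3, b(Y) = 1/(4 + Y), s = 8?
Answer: 4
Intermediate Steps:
d(W, J) = 3/2 (d(W, J) = (1/2)*3 = 3/2)
(s*d(0, 5))*b(-1) = (8*(3/2))/(4 - 1) = 12/3 = 12*(1/3) = 4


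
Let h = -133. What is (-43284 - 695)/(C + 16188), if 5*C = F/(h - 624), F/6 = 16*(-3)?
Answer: -166460515/61271868 ≈ -2.7168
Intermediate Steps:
F = -288 (F = 6*(16*(-3)) = 6*(-48) = -288)
C = 288/3785 (C = (-288/(-133 - 624))/5 = (-288/(-757))/5 = (-288*(-1/757))/5 = (⅕)*(288/757) = 288/3785 ≈ 0.076090)
(-43284 - 695)/(C + 16188) = (-43284 - 695)/(288/3785 + 16188) = -43979/61271868/3785 = -43979*3785/61271868 = -166460515/61271868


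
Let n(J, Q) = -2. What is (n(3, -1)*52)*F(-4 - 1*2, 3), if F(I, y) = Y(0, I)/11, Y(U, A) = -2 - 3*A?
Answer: -1664/11 ≈ -151.27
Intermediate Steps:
F(I, y) = -2/11 - 3*I/11 (F(I, y) = (-2 - 3*I)/11 = (-2 - 3*I)*(1/11) = -2/11 - 3*I/11)
(n(3, -1)*52)*F(-4 - 1*2, 3) = (-2*52)*(-2/11 - 3*(-4 - 1*2)/11) = -104*(-2/11 - 3*(-4 - 2)/11) = -104*(-2/11 - 3/11*(-6)) = -104*(-2/11 + 18/11) = -104*16/11 = -1664/11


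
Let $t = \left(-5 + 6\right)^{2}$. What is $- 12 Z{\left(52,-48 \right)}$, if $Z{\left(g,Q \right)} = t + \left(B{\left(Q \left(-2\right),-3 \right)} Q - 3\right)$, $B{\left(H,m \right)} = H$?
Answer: $55320$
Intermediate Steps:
$t = 1$ ($t = 1^{2} = 1$)
$Z{\left(g,Q \right)} = -2 - 2 Q^{2}$ ($Z{\left(g,Q \right)} = 1 + \left(Q \left(-2\right) Q - 3\right) = 1 + \left(- 2 Q Q - 3\right) = 1 - \left(3 + 2 Q^{2}\right) = -2 - 2 Q^{2}$)
$- 12 Z{\left(52,-48 \right)} = - 12 \left(-2 - 2 \left(-48\right)^{2}\right) = - 12 \left(-2 - 4608\right) = \left(-12\right) \left(-4610\right) = 55320$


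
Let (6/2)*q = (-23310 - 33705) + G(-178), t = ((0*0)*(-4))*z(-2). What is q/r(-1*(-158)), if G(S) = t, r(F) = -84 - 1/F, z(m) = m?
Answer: 3002790/13273 ≈ 226.23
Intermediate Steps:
t = 0 (t = ((0*0)*(-4))*(-2) = (0*(-4))*(-2) = 0*(-2) = 0)
G(S) = 0
q = -19005 (q = ((-23310 - 33705) + 0)/3 = (-57015 + 0)/3 = (⅓)*(-57015) = -19005)
q/r(-1*(-158)) = -19005/(-84 - 1/((-1*(-158)))) = -19005/(-84 - 1/158) = -19005/(-13273/158) = -19005*(-158/13273) = 3002790/13273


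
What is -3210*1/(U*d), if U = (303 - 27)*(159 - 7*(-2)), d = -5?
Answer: 107/7958 ≈ 0.013446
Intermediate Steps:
U = 47748 (U = 276*(159 + 14) = 276*173 = 47748)
-3210*1/(U*d) = -3210/((-5*47748)) = -3210/(-238740) = -3210*(-1/238740) = 107/7958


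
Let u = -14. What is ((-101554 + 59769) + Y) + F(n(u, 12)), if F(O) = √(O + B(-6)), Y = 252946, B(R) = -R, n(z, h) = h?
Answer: 211161 + 3*√2 ≈ 2.1117e+5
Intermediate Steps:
F(O) = √(6 + O) (F(O) = √(O - 1*(-6)) = √(O + 6) = √(6 + O))
((-101554 + 59769) + Y) + F(n(u, 12)) = ((-101554 + 59769) + 252946) + √(6 + 12) = (-41785 + 252946) + √18 = 211161 + 3*√2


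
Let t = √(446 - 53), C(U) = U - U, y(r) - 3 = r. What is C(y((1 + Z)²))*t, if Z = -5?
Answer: 0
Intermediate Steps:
y(r) = 3 + r
C(U) = 0
t = √393 ≈ 19.824
C(y((1 + Z)²))*t = 0*√393 = 0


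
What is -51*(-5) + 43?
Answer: 298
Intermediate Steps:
-51*(-5) + 43 = 255 + 43 = 298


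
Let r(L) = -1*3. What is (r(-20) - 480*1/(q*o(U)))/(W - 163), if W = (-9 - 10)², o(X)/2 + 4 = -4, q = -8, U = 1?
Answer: -3/88 ≈ -0.034091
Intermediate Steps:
r(L) = -3
o(X) = -16 (o(X) = -8 + 2*(-4) = -8 - 8 = -16)
W = 361 (W = (-19)² = 361)
(r(-20) - 480*1/(q*o(U)))/(W - 163) = (-3 - 480/((-8*(-16))))/(361 - 163) = (-3 - 480/128)/198 = (-3 - 480*1/128)*(1/198) = (-3 - 15/4)*(1/198) = -27/4*1/198 = -3/88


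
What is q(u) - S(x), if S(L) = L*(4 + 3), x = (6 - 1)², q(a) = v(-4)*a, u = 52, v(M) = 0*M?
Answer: -175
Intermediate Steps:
v(M) = 0
q(a) = 0 (q(a) = 0*a = 0)
x = 25 (x = 5² = 25)
S(L) = 7*L (S(L) = L*7 = 7*L)
q(u) - S(x) = 0 - 7*25 = 0 - 1*175 = 0 - 175 = -175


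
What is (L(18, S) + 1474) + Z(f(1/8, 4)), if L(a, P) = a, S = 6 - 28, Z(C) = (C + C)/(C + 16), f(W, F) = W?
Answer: 192470/129 ≈ 1492.0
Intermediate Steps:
Z(C) = 2*C/(16 + C) (Z(C) = (2*C)/(16 + C) = 2*C/(16 + C))
S = -22
(L(18, S) + 1474) + Z(f(1/8, 4)) = (18 + 1474) + 2/(8*(16 + 1/8)) = 1492 + 2*(⅛)/(16 + ⅛) = 1492 + 2*(⅛)/(129/8) = 1492 + 2*(⅛)*(8/129) = 1492 + 2/129 = 192470/129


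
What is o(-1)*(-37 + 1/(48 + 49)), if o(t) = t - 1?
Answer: 7176/97 ≈ 73.979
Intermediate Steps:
o(t) = -1 + t
o(-1)*(-37 + 1/(48 + 49)) = (-1 - 1)*(-37 + 1/(48 + 49)) = -2*(-37 + 1/97) = -2*(-3588/97) = 7176/97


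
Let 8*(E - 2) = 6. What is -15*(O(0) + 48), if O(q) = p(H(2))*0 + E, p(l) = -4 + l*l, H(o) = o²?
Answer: -3045/4 ≈ -761.25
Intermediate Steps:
E = 11/4 (E = 2 + (⅛)*6 = 2 + ¾ = 11/4 ≈ 2.7500)
p(l) = -4 + l²
O(q) = 11/4 (O(q) = (-4 + (2²)²)*0 + 11/4 = (-4 + 4²)*0 + 11/4 = (-4 + 16)*0 + 11/4 = 12*0 + 11/4 = 0 + 11/4 = 11/4)
-15*(O(0) + 48) = -15*(11/4 + 48) = -15*203/4 = -3045/4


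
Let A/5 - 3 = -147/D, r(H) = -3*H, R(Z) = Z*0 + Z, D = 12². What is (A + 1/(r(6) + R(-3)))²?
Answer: 1216609/12544 ≈ 96.987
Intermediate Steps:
D = 144
R(Z) = Z (R(Z) = 0 + Z = Z)
A = 475/48 (A = 15 + 5*(-147/144) = 15 + 5*(-147*1/144) = 15 + 5*(-49/48) = 15 - 245/48 = 475/48 ≈ 9.8958)
(A + 1/(r(6) + R(-3)))² = (475/48 + 1/(-3*6 - 3))² = (475/48 + 1/(-18 - 3))² = (475/48 + 1/(-21))² = (475/48 - 1/21)² = (1103/112)² = 1216609/12544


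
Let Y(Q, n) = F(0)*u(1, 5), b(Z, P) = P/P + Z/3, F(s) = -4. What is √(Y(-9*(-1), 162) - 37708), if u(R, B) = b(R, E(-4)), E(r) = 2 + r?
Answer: 2*I*√84855/3 ≈ 194.2*I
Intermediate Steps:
b(Z, P) = 1 + Z/3 (b(Z, P) = 1 + Z*(⅓) = 1 + Z/3)
u(R, B) = 1 + R/3
Y(Q, n) = -16/3 (Y(Q, n) = -4*(1 + (⅓)*1) = -4*(1 + ⅓) = -4*4/3 = -16/3)
√(Y(-9*(-1), 162) - 37708) = √(-16/3 - 37708) = √(-113140/3) = 2*I*√84855/3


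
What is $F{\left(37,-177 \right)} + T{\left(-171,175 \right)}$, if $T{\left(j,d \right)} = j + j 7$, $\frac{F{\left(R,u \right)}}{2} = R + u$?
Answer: $-1648$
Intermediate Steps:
$F{\left(R,u \right)} = 2 R + 2 u$ ($F{\left(R,u \right)} = 2 \left(R + u\right) = 2 R + 2 u$)
$T{\left(j,d \right)} = 8 j$ ($T{\left(j,d \right)} = j + 7 j = 8 j$)
$F{\left(37,-177 \right)} + T{\left(-171,175 \right)} = \left(2 \cdot 37 + 2 \left(-177\right)\right) + 8 \left(-171\right) = \left(74 - 354\right) - 1368 = -280 - 1368 = -1648$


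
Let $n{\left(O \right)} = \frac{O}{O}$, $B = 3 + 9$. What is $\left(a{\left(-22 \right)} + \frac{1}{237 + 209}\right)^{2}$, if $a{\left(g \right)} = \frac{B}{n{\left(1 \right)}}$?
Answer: $\frac{28654609}{198916} \approx 144.05$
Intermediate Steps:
$B = 12$
$n{\left(O \right)} = 1$
$a{\left(g \right)} = 12$ ($a{\left(g \right)} = \frac{12}{1} = 12 \cdot 1 = 12$)
$\left(a{\left(-22 \right)} + \frac{1}{237 + 209}\right)^{2} = \left(12 + \frac{1}{237 + 209}\right)^{2} = \left(12 + \frac{1}{446}\right)^{2} = \left(\frac{5353}{446}\right)^{2} = \frac{28654609}{198916}$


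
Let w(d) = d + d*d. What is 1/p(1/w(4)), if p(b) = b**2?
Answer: 400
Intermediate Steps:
w(d) = d + d**2
1/p(1/w(4)) = 1/((1/(4*(1 + 4)))**2) = 1/((1/(4*5))**2) = 1/((1/20)**2) = 1/(1/400) = 400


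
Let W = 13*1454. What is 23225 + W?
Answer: 42127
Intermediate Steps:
W = 18902
23225 + W = 23225 + 18902 = 42127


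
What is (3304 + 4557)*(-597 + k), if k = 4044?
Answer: 27096867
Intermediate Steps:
(3304 + 4557)*(-597 + k) = (3304 + 4557)*(-597 + 4044) = 7861*3447 = 27096867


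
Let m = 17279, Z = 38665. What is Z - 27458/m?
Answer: 668065077/17279 ≈ 38663.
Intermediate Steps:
Z - 27458/m = 38665 - 27458/17279 = 668065077/17279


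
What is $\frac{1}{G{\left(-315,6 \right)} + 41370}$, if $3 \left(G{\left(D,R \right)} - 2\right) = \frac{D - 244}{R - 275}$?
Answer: $\frac{807}{33387763} \approx 2.4171 \cdot 10^{-5}$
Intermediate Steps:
$G{\left(D,R \right)} = 2 + \frac{-244 + D}{3 \left(-275 + R\right)}$ ($G{\left(D,R \right)} = 2 + \frac{\left(D - 244\right) \frac{1}{R - 275}}{3} = 2 + \frac{\left(-244 + D\right) \frac{1}{-275 + R}}{3} = 2 + \frac{\frac{1}{-275 + R} \left(-244 + D\right)}{3} = 2 + \frac{-244 + D}{3 \left(-275 + R\right)}$)
$\frac{1}{G{\left(-315,6 \right)} + 41370} = \frac{1}{\frac{-1894 - 315 + 6 \cdot 6}{3 \left(-275 + 6\right)} + 41370} = \frac{1}{\frac{-1894 - 315 + 36}{3 \left(-269\right)} + 41370} = \frac{1}{\frac{1}{3} \left(- \frac{1}{269}\right) \left(-2173\right) + 41370} = \frac{1}{\frac{2173}{807} + 41370} = \frac{1}{\frac{33387763}{807}} = \frac{807}{33387763}$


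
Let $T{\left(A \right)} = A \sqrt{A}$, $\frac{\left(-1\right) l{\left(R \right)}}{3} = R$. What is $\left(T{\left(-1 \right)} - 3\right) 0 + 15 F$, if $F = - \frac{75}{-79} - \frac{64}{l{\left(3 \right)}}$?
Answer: $\frac{28655}{237} \approx 120.91$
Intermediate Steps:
$l{\left(R \right)} = - 3 R$
$T{\left(A \right)} = A^{\frac{3}{2}}$
$F = \frac{5731}{711}$ ($F = - \frac{75}{-79} - \frac{64}{\left(-3\right) 3} = \left(-75\right) \left(- \frac{1}{79}\right) - \frac{64}{-9} = \frac{75}{79} - - \frac{64}{9} = \frac{75}{79} + \frac{64}{9} = \frac{5731}{711} \approx 8.0605$)
$\left(T{\left(-1 \right)} - 3\right) 0 + 15 F = \left(\left(-1\right)^{\frac{3}{2}} - 3\right) 0 + 15 \cdot \frac{5731}{711} = \left(- i - 3\right) 0 + \frac{28655}{237} = \left(-3 - i\right) 0 + \frac{28655}{237} = 0 + \frac{28655}{237} = \frac{28655}{237}$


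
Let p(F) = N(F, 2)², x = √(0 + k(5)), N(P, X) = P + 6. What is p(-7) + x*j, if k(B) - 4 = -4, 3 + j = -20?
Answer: 1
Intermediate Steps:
j = -23 (j = -3 - 20 = -23)
k(B) = 0 (k(B) = 4 - 4 = 0)
N(P, X) = 6 + P
x = 0 (x = √(0 + 0) = √0 = 0)
p(F) = (6 + F)²
p(-7) + x*j = (6 - 7)² + 0*(-23) = (-1)² + 0 = 1 + 0 = 1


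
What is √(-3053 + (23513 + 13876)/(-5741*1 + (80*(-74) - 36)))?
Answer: I*√46460912890/3899 ≈ 55.283*I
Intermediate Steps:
√(-3053 + (23513 + 13876)/(-5741*1 + (80*(-74) - 36))) = √(-3053 + 37389/(-5741 + (-5920 - 36))) = √(-3053 + 37389/(-5741 - 5956)) = √(-3053 + 37389/(-11697)) = √(-3053 + 37389*(-1/11697)) = √(-3053 - 12463/3899) = √(-11916110/3899) = I*√46460912890/3899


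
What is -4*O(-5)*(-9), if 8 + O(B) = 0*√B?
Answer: -288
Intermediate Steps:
O(B) = -8 (O(B) = -8 + 0*√B = -8 + 0 = -8)
-4*O(-5)*(-9) = -4*(-8)*(-9) = 32*(-9) = -288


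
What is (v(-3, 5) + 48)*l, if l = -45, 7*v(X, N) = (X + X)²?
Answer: -16740/7 ≈ -2391.4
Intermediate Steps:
v(X, N) = 4*X²/7 (v(X, N) = (X + X)²/7 = (2*X)²/7 = (4*X²)/7 = 4*X²/7)
(v(-3, 5) + 48)*l = ((4/7)*(-3)² + 48)*(-45) = ((4/7)*9 + 48)*(-45) = (36/7 + 48)*(-45) = (372/7)*(-45) = -16740/7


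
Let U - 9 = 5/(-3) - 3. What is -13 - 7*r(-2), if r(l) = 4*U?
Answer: -403/3 ≈ -134.33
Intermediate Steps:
U = 13/3 (U = 9 + (5/(-3) - 3) = 9 + (-⅓*5 - 3) = 9 + (-5/3 - 3) = 9 - 14/3 = 13/3 ≈ 4.3333)
r(l) = 52/3 (r(l) = 4*(13/3) = 52/3)
-13 - 7*r(-2) = -13 - 7*52/3 = -13 - 364/3 = -403/3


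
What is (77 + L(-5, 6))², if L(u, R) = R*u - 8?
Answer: 1521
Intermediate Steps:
L(u, R) = -8 + R*u
(77 + L(-5, 6))² = (77 + (-8 + 6*(-5)))² = (77 + (-8 - 30))² = (77 - 38)² = 39² = 1521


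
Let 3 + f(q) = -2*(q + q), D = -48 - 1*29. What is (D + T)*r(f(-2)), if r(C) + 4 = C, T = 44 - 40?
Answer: -73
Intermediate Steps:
D = -77 (D = -48 - 29 = -77)
f(q) = -3 - 4*q (f(q) = -3 - 2*(q + q) = -3 - 4*q)
T = 4
r(C) = -4 + C
(D + T)*r(f(-2)) = (-77 + 4)*(-4 + (-3 - 4*(-2))) = -73*(-4 + (-3 + 8)) = -73*(-4 + 5) = -73*1 = -73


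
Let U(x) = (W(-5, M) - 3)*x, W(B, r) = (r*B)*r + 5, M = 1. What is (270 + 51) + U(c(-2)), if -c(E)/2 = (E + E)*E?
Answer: 369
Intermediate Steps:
c(E) = -4*E² (c(E) = -2*(E + E)*E = -2*2*E*E = -4*E²)
W(B, r) = 5 + B*r² (W(B, r) = (B*r)*r + 5 = B*r² + 5 = 5 + B*r²)
U(x) = -3*x (U(x) = ((5 - 5*1²) - 3)*x = ((5 - 5*1) - 3)*x = ((5 - 5) - 3)*x = (0 - 3)*x = -3*x)
(270 + 51) + U(c(-2)) = (270 + 51) - (-12)*(-2)² = 321 - (-12)*4 = 321 - 3*(-16) = 321 + 48 = 369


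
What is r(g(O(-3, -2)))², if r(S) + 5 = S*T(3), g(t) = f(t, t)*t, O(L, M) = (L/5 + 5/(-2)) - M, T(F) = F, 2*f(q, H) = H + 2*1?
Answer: 1682209/40000 ≈ 42.055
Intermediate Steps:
f(q, H) = 1 + H/2 (f(q, H) = (H + 2*1)/2 = (H + 2)/2 = (2 + H)/2 = 1 + H/2)
O(L, M) = -5/2 - M + L/5 (O(L, M) = (L*(⅕) + 5*(-½)) - M = (L/5 - 5/2) - M = (-5/2 + L/5) - M = -5/2 - M + L/5)
g(t) = t*(1 + t/2) (g(t) = (1 + t/2)*t = t*(1 + t/2))
r(S) = -5 + 3*S (r(S) = -5 + S*3 = -5 + 3*S)
r(g(O(-3, -2)))² = (-5 + 3*((-5/2 - 1*(-2) + (⅕)*(-3))*(2 + (-5/2 - 1*(-2) + (⅕)*(-3)))/2))² = (-5 + 3*((-5/2 + 2 - ⅗)*(2 + (-5/2 + 2 - ⅗))/2))² = (-5 + 3*((½)*(-11/10)*(2 - 11/10)))² = (-5 + 3*((½)*(-11/10)*(9/10)))² = (-5 + 3*(-99/200))² = (-5 - 297/200)² = (-1297/200)² = 1682209/40000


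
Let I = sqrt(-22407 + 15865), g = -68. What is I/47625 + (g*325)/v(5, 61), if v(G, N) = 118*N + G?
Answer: -22100/7203 + I*sqrt(6542)/47625 ≈ -3.0682 + 0.0016983*I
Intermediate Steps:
I = I*sqrt(6542) (I = sqrt(-6542) = I*sqrt(6542) ≈ 80.883*I)
v(G, N) = G + 118*N
I/47625 + (g*325)/v(5, 61) = (I*sqrt(6542))/47625 + (-68*325)/(5 + 118*61) = (I*sqrt(6542))*(1/47625) - 22100/(5 + 7198) = I*sqrt(6542)/47625 - 22100/7203 = -22100/7203 + I*sqrt(6542)/47625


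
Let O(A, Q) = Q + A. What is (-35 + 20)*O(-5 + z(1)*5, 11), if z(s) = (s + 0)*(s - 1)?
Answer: -90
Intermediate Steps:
z(s) = s*(-1 + s)
O(A, Q) = A + Q
(-35 + 20)*O(-5 + z(1)*5, 11) = (-35 + 20)*((-5 + (1*(-1 + 1))*5) + 11) = -15*((-5 + (1*0)*5) + 11) = -15*((-5 + 0*5) + 11) = -15*((-5 + 0) + 11) = -15*(-5 + 11) = -15*6 = -90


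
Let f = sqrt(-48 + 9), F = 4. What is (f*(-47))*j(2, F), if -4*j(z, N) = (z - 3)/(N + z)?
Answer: -47*I*sqrt(39)/24 ≈ -12.23*I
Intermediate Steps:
j(z, N) = -(-3 + z)/(4*(N + z)) (j(z, N) = -(z - 3)/(4*(N + z)) = -(-3 + z)/(4*(N + z)))
f = I*sqrt(39) (f = sqrt(-39) = I*sqrt(39) ≈ 6.245*I)
(f*(-47))*j(2, F) = ((I*sqrt(39))*(-47))*((3 - 1*2)/(4*(4 + 2))) = (-47*I*sqrt(39))*((1/4)*(3 - 2)/6) = (-47*I*sqrt(39))*((1/4)*(1/6)*1) = -47*I*sqrt(39)*(1/24) = -47*I*sqrt(39)/24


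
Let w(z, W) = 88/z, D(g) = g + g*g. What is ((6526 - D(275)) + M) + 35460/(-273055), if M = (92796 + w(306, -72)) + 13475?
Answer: 308293574059/8355483 ≈ 36897.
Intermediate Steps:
D(g) = g + g²
M = 16259507/153 (M = (92796 + 88/306) + 13475 = (92796 + 88*(1/306)) + 13475 = (92796 + 44/153) + 13475 = 14197832/153 + 13475 = 16259507/153 ≈ 1.0627e+5)
((6526 - D(275)) + M) + 35460/(-273055) = ((6526 - 275*(1 + 275)) + 16259507/153) + 35460/(-273055) = ((6526 - 275*276) + 16259507/153) + 35460*(-1/273055) = ((6526 - 1*75900) + 16259507/153) - 7092/54611 = ((6526 - 75900) + 16259507/153) - 7092/54611 = (-69374 + 16259507/153) - 7092/54611 = 5645285/153 - 7092/54611 = 308293574059/8355483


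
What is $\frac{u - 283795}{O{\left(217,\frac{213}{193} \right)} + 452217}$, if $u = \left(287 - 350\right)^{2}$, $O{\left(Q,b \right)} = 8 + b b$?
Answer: $- \frac{5211619337}{8422487197} \approx -0.61877$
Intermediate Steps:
$O{\left(Q,b \right)} = 8 + b^{2}$
$u = 3969$ ($u = \left(-63\right)^{2} = 3969$)
$\frac{u - 283795}{O{\left(217,\frac{213}{193} \right)} + 452217} = \frac{3969 - 283795}{\left(8 + \left(\frac{213}{193}\right)^{2}\right) + 452217} = - \frac{279826}{\left(8 + \left(213 \cdot \frac{1}{193}\right)^{2}\right) + 452217} = - \frac{279826}{\left(8 + \left(\frac{213}{193}\right)^{2}\right) + 452217} = - \frac{279826}{\left(8 + \frac{45369}{37249}\right) + 452217} = - \frac{279826}{\frac{343361}{37249} + 452217} = - \frac{279826}{\frac{16844974394}{37249}} = \left(-279826\right) \frac{37249}{16844974394} = - \frac{5211619337}{8422487197}$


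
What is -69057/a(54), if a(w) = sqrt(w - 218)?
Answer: 69057*I*sqrt(41)/82 ≈ 5392.4*I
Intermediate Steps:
a(w) = sqrt(-218 + w)
-69057/a(54) = -69057/(sqrt(-218 + 54)) = -69057/(sqrt(-164)) = -69057/(2*I*sqrt(41)) = -69057*(-I*sqrt(41)/82) = -(-69057)*I*sqrt(41)/82 = 69057*I*sqrt(41)/82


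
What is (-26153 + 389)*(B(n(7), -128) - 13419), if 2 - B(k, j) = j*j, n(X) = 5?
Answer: 767792964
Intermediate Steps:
B(k, j) = 2 - j² (B(k, j) = 2 - j*j = 2 - j²)
(-26153 + 389)*(B(n(7), -128) - 13419) = (-26153 + 389)*((2 - 1*(-128)²) - 13419) = -25764*((2 - 1*16384) - 13419) = -25764*((2 - 16384) - 13419) = -25764*(-16382 - 13419) = -25764*(-29801) = 767792964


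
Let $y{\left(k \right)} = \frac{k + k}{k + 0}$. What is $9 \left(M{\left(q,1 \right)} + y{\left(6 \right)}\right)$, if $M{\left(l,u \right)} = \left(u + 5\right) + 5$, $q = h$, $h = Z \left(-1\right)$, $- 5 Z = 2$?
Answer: $117$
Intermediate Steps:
$Z = - \frac{2}{5}$ ($Z = \left(- \frac{1}{5}\right) 2 = - \frac{2}{5} \approx -0.4$)
$h = \frac{2}{5}$ ($h = \left(- \frac{2}{5}\right) \left(-1\right) = \frac{2}{5} \approx 0.4$)
$q = \frac{2}{5} \approx 0.4$
$M{\left(l,u \right)} = 10 + u$ ($M{\left(l,u \right)} = \left(5 + u\right) + 5 = 10 + u$)
$y{\left(k \right)} = 2$ ($y{\left(k \right)} = \frac{2 k}{k} = 2$)
$9 \left(M{\left(q,1 \right)} + y{\left(6 \right)}\right) = 9 \left(\left(10 + 1\right) + 2\right) = 9 \left(11 + 2\right) = 9 \cdot 13 = 117$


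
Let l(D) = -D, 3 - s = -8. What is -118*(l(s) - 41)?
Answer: 6136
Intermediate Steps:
s = 11 (s = 3 - 1*(-8) = 3 + 8 = 11)
-118*(l(s) - 41) = -118*(-1*11 - 41) = -118*(-11 - 41) = -118*(-52) = 6136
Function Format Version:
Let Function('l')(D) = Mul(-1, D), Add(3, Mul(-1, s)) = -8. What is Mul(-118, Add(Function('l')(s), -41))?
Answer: 6136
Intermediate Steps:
s = 11 (s = Add(3, Mul(-1, -8)) = Add(3, 8) = 11)
Mul(-118, Add(Function('l')(s), -41)) = Mul(-118, Add(Mul(-1, 11), -41)) = Mul(-118, Add(-11, -41)) = Mul(-118, -52) = 6136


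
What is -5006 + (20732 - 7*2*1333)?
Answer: -2936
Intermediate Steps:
-5006 + (20732 - 7*2*1333) = -5006 + (20732 - 14*1333) = -5006 + (20732 - 18662) = -5006 + 2070 = -2936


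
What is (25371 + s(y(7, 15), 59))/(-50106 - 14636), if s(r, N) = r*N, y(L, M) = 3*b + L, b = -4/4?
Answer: -25607/64742 ≈ -0.39552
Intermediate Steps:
b = -1 (b = -4*1/4 = -1)
y(L, M) = -3 + L (y(L, M) = 3*(-1) + L = -3 + L)
s(r, N) = N*r
(25371 + s(y(7, 15), 59))/(-50106 - 14636) = (25371 + 59*(-3 + 7))/(-50106 - 14636) = (25371 + 59*4)/(-64742) = (25371 + 236)*(-1/64742) = 25607*(-1/64742) = -25607/64742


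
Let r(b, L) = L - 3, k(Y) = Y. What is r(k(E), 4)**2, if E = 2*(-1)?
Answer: 1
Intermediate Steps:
E = -2
r(b, L) = -3 + L
r(k(E), 4)**2 = (-3 + 4)**2 = 1**2 = 1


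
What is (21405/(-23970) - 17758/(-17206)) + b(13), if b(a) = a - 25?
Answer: -163058967/13747594 ≈ -11.861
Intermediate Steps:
b(a) = -25 + a
(21405/(-23970) - 17758/(-17206)) + b(13) = (21405/(-23970) - 17758/(-17206)) + (-25 + 13) = (21405*(-1/23970) - 17758*(-1/17206)) - 12 = (-1427/1598 + 8879/8603) - 12 = 1912161/13747594 - 12 = -163058967/13747594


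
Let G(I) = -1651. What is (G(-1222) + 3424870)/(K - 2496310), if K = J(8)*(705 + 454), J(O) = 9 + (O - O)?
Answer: -3423219/2485879 ≈ -1.3771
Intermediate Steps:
J(O) = 9 (J(O) = 9 + 0 = 9)
K = 10431 (K = 9*(705 + 454) = 9*1159 = 10431)
(G(-1222) + 3424870)/(K - 2496310) = (-1651 + 3424870)/(10431 - 2496310) = 3423219/(-2485879) = 3423219*(-1/2485879) = -3423219/2485879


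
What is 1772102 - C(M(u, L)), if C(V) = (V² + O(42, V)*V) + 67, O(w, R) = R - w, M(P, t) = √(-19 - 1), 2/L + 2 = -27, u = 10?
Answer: 1772075 + 84*I*√5 ≈ 1.7721e+6 + 187.83*I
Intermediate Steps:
L = -2/29 (L = 2/(-2 - 27) = 2/(-29) = 2*(-1/29) = -2/29 ≈ -0.068966)
M(P, t) = 2*I*√5 (M(P, t) = √(-20) = 2*I*√5)
C(V) = 67 + V² + V*(-42 + V) (C(V) = (V² + (V - 1*42)*V) + 67 = (V² + (V - 42)*V) + 67 = (V² + (-42 + V)*V) + 67 = (V² + V*(-42 + V)) + 67 = 67 + V² + V*(-42 + V))
1772102 - C(M(u, L)) = 1772102 - (67 + (2*I*√5)² + (2*I*√5)*(-42 + 2*I*√5)) = 1772102 - (67 - 20 + 2*I*√5*(-42 + 2*I*√5)) = 1772102 - (47 + 2*I*√5*(-42 + 2*I*√5)) = 1772102 + (-47 - 2*I*√5*(-42 + 2*I*√5)) = 1772055 - 2*I*√5*(-42 + 2*I*√5)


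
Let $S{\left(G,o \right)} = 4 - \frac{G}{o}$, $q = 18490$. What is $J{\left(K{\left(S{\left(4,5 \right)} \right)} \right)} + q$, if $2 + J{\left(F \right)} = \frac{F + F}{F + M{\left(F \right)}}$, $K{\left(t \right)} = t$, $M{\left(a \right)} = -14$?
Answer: $\frac{499160}{27} \approx 18487.0$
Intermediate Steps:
$S{\left(G,o \right)} = 4 - \frac{G}{o}$
$J{\left(F \right)} = -2 + \frac{2 F}{-14 + F}$ ($J{\left(F \right)} = -2 + \frac{F + F}{F - 14} = -2 + \frac{2 F}{-14 + F}$)
$J{\left(K{\left(S{\left(4,5 \right)} \right)} \right)} + q = \frac{28}{-14 + \left(4 - \frac{4}{5}\right)} + 18490 = \frac{28}{-14 + \frac{16}{5}} + 18490 = \frac{28}{- \frac{54}{5}} + 18490 = 28 \left(- \frac{5}{54}\right) + 18490 = - \frac{70}{27} + 18490 = \frac{499160}{27}$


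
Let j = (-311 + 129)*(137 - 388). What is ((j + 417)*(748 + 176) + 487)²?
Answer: 1814416063897369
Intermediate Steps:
j = 45682 (j = -182*(-251) = 45682)
((j + 417)*(748 + 176) + 487)² = ((45682 + 417)*(748 + 176) + 487)² = (46099*924 + 487)² = (42595476 + 487)² = 42595963² = 1814416063897369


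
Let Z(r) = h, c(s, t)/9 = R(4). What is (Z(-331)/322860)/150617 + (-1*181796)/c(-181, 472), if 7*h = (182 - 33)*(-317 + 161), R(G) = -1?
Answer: 5156907634122787/255298074255 ≈ 20200.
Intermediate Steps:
c(s, t) = -9 (c(s, t) = 9*(-1) = -9)
h = -23244/7 (h = ((182 - 33)*(-317 + 161))/7 = (149*(-156))/7 = (⅐)*(-23244) = -23244/7 ≈ -3320.6)
Z(r) = -23244/7
(Z(-331)/322860)/150617 + (-1*181796)/c(-181, 472) = -23244/7/322860/150617 - 1*181796/(-9) = -23244/7*1/322860*(1/150617) - 181796*(-⅑) = -1937/188335*1/150617 + 181796/9 = -1937/28366452695 + 181796/9 = 5156907634122787/255298074255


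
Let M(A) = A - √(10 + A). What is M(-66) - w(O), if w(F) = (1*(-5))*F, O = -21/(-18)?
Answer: -361/6 - 2*I*√14 ≈ -60.167 - 7.4833*I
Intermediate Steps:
O = 7/6 (O = -21*(-1/18) = 7/6 ≈ 1.1667)
w(F) = -5*F
M(-66) - w(O) = (-66 - √(10 - 66)) - (-5)*7/6 = (-66 - √(-56)) - 1*(-35/6) = (-66 - 2*I*√14) + 35/6 = -361/6 - 2*I*√14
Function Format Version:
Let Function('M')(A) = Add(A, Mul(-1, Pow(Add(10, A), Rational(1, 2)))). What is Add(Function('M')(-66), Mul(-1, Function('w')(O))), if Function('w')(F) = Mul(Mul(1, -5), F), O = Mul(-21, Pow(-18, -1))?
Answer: Add(Rational(-361, 6), Mul(-2, I, Pow(14, Rational(1, 2)))) ≈ Add(-60.167, Mul(-7.4833, I))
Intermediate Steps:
O = Rational(7, 6) (O = Mul(-21, Rational(-1, 18)) = Rational(7, 6) ≈ 1.1667)
Function('w')(F) = Mul(-5, F)
Add(Function('M')(-66), Mul(-1, Function('w')(O))) = Add(Add(-66, Mul(-1, Pow(Add(10, -66), Rational(1, 2)))), Mul(-1, Mul(-5, Rational(7, 6)))) = Add(Add(-66, Mul(-1, Pow(-56, Rational(1, 2)))), Mul(-1, Rational(-35, 6))) = Add(Add(-66, Mul(-1, Mul(2, I, Pow(14, Rational(1, 2))))), Rational(35, 6)) = Add(Add(-66, Mul(-2, I, Pow(14, Rational(1, 2)))), Rational(35, 6)) = Add(Rational(-361, 6), Mul(-2, I, Pow(14, Rational(1, 2))))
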